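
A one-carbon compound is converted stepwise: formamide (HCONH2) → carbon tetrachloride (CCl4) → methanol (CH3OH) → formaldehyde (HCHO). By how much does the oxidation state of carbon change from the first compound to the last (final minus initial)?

Carbon oxidation states along the series — formamide: +2, carbon tetrachloride: +4, methanol: -2, formaldehyde: 0.
Net change = 0 − (+2) = -2.

-2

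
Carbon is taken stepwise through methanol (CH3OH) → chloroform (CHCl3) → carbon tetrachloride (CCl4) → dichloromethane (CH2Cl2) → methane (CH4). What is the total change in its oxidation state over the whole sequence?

Carbon oxidation states along the series — methanol: -2, chloroform: +2, carbon tetrachloride: +4, dichloromethane: 0, methane: -4.
Net change = -4 − (-2) = -2.

-2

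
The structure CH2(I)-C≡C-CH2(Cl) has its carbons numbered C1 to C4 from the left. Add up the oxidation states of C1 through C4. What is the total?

-2

Count +1 for every bond to an atom more electronegative than carbon and −1 for every bond to one less electronegative; C–C bonds are 0. Tallying each carbon:
C1: 1C, 2H, 1I → 0 − 2 + 1 = -1
C2: 4C → 0 = 0
C3: 4C → 0 = 0
C4: 1C, 2H, 1Cl → 0 − 2 + 1 = -1
Sum = -1 + 0 + 0 − 1 = -2.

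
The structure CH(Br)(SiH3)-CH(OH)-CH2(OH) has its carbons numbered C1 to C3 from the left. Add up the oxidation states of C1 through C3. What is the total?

Assign +1 per bond to O/N/halogen, −1 per bond to H or an electropositive element, and 0 per bond to carbon. Tallying each carbon:
C1: 1C, 1H, 1Br, 1Si → 0 − 1 + 1 − 1 = -1
C2: 2C, 1H, 1O → 0 − 1 + 1 = 0
C3: 1C, 2H, 1O → 0 − 2 + 1 = -1
Sum = -1 + 0 − 1 = -2.

-2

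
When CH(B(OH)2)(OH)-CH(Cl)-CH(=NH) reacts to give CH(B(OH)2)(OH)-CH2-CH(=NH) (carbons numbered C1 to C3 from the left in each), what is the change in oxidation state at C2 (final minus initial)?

Before: C2 has 2 bonds to C, 1 bond to H, 1 bond to Cl → oxidation state 0.
After: C2 has 2 bonds to C, 2 bonds to H → oxidation state -2.
Δ = -2 − (0) = -2, so this is a reduction at C2.

-2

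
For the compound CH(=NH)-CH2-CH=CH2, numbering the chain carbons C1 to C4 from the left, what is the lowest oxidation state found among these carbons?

Tallying each carbon's bonds:
C1: 1C, 1H, 2N → 0 − 1 + 2 = +1
C2: 2C, 2H → 0 − 2 = -2
C3: 3C, 1H → 0 − 1 = -1
C4: 2C, 2H → 0 − 2 = -2
The lowest value is -2.

-2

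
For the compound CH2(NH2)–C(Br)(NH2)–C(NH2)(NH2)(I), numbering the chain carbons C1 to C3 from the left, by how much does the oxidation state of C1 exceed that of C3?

-4

C1: 1C, 2H, 1N → 0 − 2 + 1 = -1
C3: 1C, 2N, 1I → 0 + 2 + 1 = +3
Difference: -1 − (+3) = -4.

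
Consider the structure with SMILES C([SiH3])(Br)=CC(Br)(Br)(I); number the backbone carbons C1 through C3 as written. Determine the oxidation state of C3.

C3 has one bond to C (0), one bond to Br (+1), one bond to Br (+1), one bond to I (+1).
Oxidation state = 0 + 1 + 1 + 1 = +3.

+3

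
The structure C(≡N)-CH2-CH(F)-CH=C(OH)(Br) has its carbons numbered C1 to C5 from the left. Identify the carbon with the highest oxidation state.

Bonds to more-electronegative neighbours contribute +1 each, bonds to H or metals contribute −1 each, and C–C bonds contribute 0. Tallying each carbon:
C1: 1C, 3N → 0 + 3 = +3
C2: 2C, 2H → 0 − 2 = -2
C3: 2C, 1H, 1F → 0 − 1 + 1 = 0
C4: 3C, 1H → 0 − 1 = -1
C5: 2C, 1O, 1Br → 0 + 1 + 1 = +2
The most oxidised carbon is C1 at +3.

C1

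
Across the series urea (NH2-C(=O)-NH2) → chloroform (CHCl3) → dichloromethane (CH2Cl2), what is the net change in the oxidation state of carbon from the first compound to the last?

-4

Carbon oxidation states along the series — urea: +4, chloroform: +2, dichloromethane: 0.
Net change = 0 − (+4) = -4.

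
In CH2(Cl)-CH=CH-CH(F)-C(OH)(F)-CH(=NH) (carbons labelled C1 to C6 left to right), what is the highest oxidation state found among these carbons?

Assign +1 per bond to O/N/halogen, −1 per bond to H or an electropositive element, and 0 per bond to carbon. Tallying each carbon:
C1: 1C, 2H, 1Cl → 0 − 2 + 1 = -1
C2: 3C, 1H → 0 − 1 = -1
C3: 3C, 1H → 0 − 1 = -1
C4: 2C, 1H, 1F → 0 − 1 + 1 = 0
C5: 2C, 1O, 1F → 0 + 1 + 1 = +2
C6: 1C, 1H, 2N → 0 − 1 + 2 = +1
The highest value is +2.

+2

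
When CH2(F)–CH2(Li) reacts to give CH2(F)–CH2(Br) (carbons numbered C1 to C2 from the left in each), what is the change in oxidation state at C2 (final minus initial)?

Before: C2 has 1 bond to C, 2 bonds to H, 1 bond to Li → oxidation state -3.
After: C2 has 1 bond to C, 2 bonds to H, 1 bond to Br → oxidation state -1.
Δ = -1 − (-3) = +2, so this is an oxidation at C2.

+2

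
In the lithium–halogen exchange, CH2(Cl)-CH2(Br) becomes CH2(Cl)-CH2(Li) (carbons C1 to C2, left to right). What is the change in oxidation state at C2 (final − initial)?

Before: C2 has 1 bond to C, 2 bonds to H, 1 bond to Br → oxidation state -1.
After: C2 has 1 bond to C, 2 bonds to H, 1 bond to Li → oxidation state -3.
Δ = -3 − (-1) = -2, so this is a reduction at C2.

-2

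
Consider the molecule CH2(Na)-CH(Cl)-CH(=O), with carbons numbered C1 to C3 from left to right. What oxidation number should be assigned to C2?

0

Count +1 for every bond to an atom more electronegative than carbon and −1 for every bond to one less electronegative; C–C bonds are 0.
C2 has one bond to C (0), one bond to C (0), one bond to Cl (+1), one bond to H (-1).
Oxidation state = 0 + 0 + 1 − 1 = 0.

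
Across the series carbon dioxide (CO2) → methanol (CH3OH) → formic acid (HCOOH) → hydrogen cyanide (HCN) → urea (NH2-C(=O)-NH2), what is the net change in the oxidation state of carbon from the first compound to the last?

Carbon oxidation states along the series — carbon dioxide: +4, methanol: -2, formic acid: +2, hydrogen cyanide: +2, urea: +4.
Net change = +4 − (+4) = 0.

0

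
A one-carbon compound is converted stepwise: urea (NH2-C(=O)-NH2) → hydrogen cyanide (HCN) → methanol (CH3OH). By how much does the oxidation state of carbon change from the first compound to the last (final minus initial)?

Carbon oxidation states along the series — urea: +4, hydrogen cyanide: +2, methanol: -2.
Net change = -2 − (+4) = -6.

-6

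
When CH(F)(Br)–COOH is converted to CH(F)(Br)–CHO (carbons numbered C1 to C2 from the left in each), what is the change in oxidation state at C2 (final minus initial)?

-2

Before: C2 has 1 bond to C, 3 bonds to O → oxidation state +3.
After: C2 has 1 bond to C, 1 bond to H, 2 bonds to O → oxidation state +1.
Δ = +1 − (+3) = -2, so this is a reduction at C2.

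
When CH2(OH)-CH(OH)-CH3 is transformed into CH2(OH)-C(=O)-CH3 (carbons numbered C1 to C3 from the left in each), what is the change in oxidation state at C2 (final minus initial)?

+2

Before: C2 has 2 bonds to C, 1 bond to H, 1 bond to O → oxidation state 0.
After: C2 has 2 bonds to C, 2 bonds to O → oxidation state +2.
Δ = +2 − (0) = +2, so this is an oxidation at C2.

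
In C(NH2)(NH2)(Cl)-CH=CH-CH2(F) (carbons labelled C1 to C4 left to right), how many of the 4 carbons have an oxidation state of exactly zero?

0

Tallying each carbon's bonds:
C1: 1C, 2N, 1Cl → 0 + 2 + 1 = +3
C2: 3C, 1H → 0 − 1 = -1
C3: 3C, 1H → 0 − 1 = -1
C4: 1C, 2H, 1F → 0 − 2 + 1 = -1
0 carbons meet the condition.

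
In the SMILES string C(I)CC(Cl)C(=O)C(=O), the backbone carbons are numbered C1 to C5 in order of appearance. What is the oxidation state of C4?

Bonds to more-electronegative neighbours contribute +1 each, bonds to H or metals contribute −1 each, and C–C bonds contribute 0.
C4 has one bond to C (0), one bond to C (0), a double bond to O (2×+1 = +2).
Oxidation state = 0 + 0 + 2 = +2.

+2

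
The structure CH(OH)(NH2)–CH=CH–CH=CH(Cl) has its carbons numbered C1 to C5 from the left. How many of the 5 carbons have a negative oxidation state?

3

Tallying each carbon's bonds:
C1: 1C, 1H, 1O, 1N → 0 − 1 + 1 + 1 = +1
C2: 3C, 1H → 0 − 1 = -1
C3: 3C, 1H → 0 − 1 = -1
C4: 3C, 1H → 0 − 1 = -1
C5: 2C, 1H, 1Cl → 0 − 1 + 1 = 0
3 carbons (C2, C3, C4) meet the condition.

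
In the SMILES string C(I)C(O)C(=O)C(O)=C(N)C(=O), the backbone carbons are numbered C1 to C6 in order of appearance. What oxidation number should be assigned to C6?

C6 has one bond to C (0), one bond to H (-1), a double bond to O (2×+1 = +2).
Oxidation state = 0 − 1 + 2 = +1.

+1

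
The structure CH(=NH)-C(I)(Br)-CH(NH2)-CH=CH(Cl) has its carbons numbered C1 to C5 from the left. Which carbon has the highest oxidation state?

Tallying each carbon's bonds:
C1: 1C, 1H, 2N → 0 − 1 + 2 = +1
C2: 2C, 1Br, 1I → 0 + 1 + 1 = +2
C3: 2C, 1H, 1N → 0 − 1 + 1 = 0
C4: 3C, 1H → 0 − 1 = -1
C5: 2C, 1H, 1Cl → 0 − 1 + 1 = 0
The most oxidised carbon is C2 at +2.

C2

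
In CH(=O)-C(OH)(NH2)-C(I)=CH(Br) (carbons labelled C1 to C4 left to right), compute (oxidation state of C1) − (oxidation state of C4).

C1: 1C, 1H, 2O → 0 − 1 + 2 = +1
C4: 2C, 1H, 1Br → 0 − 1 + 1 = 0
Difference: +1 − (0) = +1.

+1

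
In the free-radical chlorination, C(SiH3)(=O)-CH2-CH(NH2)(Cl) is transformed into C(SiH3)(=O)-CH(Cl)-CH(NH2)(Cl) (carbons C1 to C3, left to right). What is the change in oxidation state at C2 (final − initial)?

+2

Before: C2 has 2 bonds to C, 2 bonds to H → oxidation state -2.
After: C2 has 2 bonds to C, 1 bond to H, 1 bond to Cl → oxidation state 0.
Δ = 0 − (-2) = +2, so this is an oxidation at C2.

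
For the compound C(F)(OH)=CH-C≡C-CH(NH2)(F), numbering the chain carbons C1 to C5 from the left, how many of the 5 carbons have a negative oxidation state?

1

Count +1 for every bond to an atom more electronegative than carbon and −1 for every bond to one less electronegative; C–C bonds are 0. Tallying each carbon:
C1: 2C, 1O, 1F → 0 + 1 + 1 = +2
C2: 3C, 1H → 0 − 1 = -1
C3: 4C → 0 = 0
C4: 4C → 0 = 0
C5: 1C, 1H, 1N, 1F → 0 − 1 + 1 + 1 = +1
1 carbon (C2) meets the condition.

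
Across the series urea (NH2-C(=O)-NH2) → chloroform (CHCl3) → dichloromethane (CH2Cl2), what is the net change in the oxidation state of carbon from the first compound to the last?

-4

Carbon oxidation states along the series — urea: +4, chloroform: +2, dichloromethane: 0.
Net change = 0 − (+4) = -4.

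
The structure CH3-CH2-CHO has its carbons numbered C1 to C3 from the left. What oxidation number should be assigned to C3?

C3 has one bond to C (0), a double bond to O (2×+1 = +2), one bond to H (-1).
Oxidation state = 0 + 2 − 1 = +1.

+1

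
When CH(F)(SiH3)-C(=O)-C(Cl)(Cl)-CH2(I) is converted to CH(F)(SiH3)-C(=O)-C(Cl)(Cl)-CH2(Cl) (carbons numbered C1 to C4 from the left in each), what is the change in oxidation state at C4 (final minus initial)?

0

Before: C4 has 1 bond to C, 2 bonds to H, 1 bond to I → oxidation state -1.
After: C4 has 1 bond to C, 2 bonds to H, 1 bond to Cl → oxidation state -1.
Δ = -1 − (-1) = 0, so no net redox change at C4.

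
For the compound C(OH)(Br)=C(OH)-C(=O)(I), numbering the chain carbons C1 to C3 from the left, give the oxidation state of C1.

+2

Bonds to more-electronegative neighbours contribute +1 each, bonds to H or metals contribute −1 each, and C–C bonds contribute 0.
C1 has a double bond to C (2×0 = 0), one bond to O (+1), one bond to Br (+1).
Oxidation state = 0 + 1 + 1 = +2.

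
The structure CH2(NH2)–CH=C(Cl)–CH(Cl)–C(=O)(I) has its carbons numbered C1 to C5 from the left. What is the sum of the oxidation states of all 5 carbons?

Bonds to more-electronegative neighbours contribute +1 each, bonds to H or metals contribute −1 each, and C–C bonds contribute 0. Tallying each carbon:
C1: 1C, 2H, 1N → 0 − 2 + 1 = -1
C2: 3C, 1H → 0 − 1 = -1
C3: 3C, 1Cl → 0 + 1 = +1
C4: 2C, 1H, 1Cl → 0 − 1 + 1 = 0
C5: 1C, 2O, 1I → 0 + 2 + 1 = +3
Sum = -1 − 1 + 1 + 0 + 3 = +2.

+2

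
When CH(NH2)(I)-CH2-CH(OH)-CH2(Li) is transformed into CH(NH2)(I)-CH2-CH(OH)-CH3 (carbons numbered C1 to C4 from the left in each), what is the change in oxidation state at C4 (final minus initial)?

0

Before: C4 has 1 bond to C, 2 bonds to H, 1 bond to Li → oxidation state -3.
After: C4 has 1 bond to C, 3 bonds to H → oxidation state -3.
Δ = -3 − (-3) = 0, so no net redox change at C4.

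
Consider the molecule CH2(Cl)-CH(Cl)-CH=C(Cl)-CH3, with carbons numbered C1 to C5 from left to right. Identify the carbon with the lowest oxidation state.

C5

Count +1 for every bond to an atom more electronegative than carbon and −1 for every bond to one less electronegative; C–C bonds are 0. Tallying each carbon:
C1: 1C, 2H, 1Cl → 0 − 2 + 1 = -1
C2: 2C, 1H, 1Cl → 0 − 1 + 1 = 0
C3: 3C, 1H → 0 − 1 = -1
C4: 3C, 1Cl → 0 + 1 = +1
C5: 1C, 3H → 0 − 3 = -3
The most reduced carbon is C5 at -3.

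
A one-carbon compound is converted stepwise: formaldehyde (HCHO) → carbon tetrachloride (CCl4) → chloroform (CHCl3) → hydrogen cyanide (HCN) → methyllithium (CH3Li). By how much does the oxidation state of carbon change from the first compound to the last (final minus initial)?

Carbon oxidation states along the series — formaldehyde: 0, carbon tetrachloride: +4, chloroform: +2, hydrogen cyanide: +2, methyllithium: -4.
Net change = -4 − (0) = -4.

-4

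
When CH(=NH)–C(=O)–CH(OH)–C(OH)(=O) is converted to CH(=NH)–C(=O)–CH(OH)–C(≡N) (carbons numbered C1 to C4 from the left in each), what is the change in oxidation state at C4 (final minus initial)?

0

Before: C4 has 1 bond to C, 3 bonds to O → oxidation state +3.
After: C4 has 1 bond to C, 3 bonds to N → oxidation state +3.
Δ = +3 − (+3) = 0, so no net redox change at C4.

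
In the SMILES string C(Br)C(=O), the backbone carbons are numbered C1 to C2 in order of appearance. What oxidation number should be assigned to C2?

C2 has one bond to C (0), a double bond to O (2×+1 = +2), one bond to H (-1).
Oxidation state = 0 + 2 − 1 = +1.

+1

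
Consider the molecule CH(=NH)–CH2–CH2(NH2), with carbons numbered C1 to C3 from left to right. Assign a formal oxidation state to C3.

Assign +1 per bond to O/N/halogen, −1 per bond to H or an electropositive element, and 0 per bond to carbon.
C3 has one bond to C (0), one bond to H (-1), one bond to H (-1), one bond to N (+1).
Oxidation state = 0 − 1 − 1 + 1 = -1.

-1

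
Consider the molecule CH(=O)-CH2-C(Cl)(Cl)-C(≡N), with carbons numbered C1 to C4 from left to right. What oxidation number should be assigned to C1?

Bonds to more-electronegative neighbours contribute +1 each, bonds to H or metals contribute −1 each, and C–C bonds contribute 0.
C1 has one bond to C (0), a double bond to O (2×+1 = +2), one bond to H (-1).
Oxidation state = 0 + 2 − 1 = +1.

+1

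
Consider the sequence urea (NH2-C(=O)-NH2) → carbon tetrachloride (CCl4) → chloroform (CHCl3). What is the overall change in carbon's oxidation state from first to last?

-2

Carbon oxidation states along the series — urea: +4, carbon tetrachloride: +4, chloroform: +2.
Net change = +2 − (+4) = -2.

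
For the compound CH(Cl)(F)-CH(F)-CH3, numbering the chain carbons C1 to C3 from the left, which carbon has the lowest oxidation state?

C3

Tallying each carbon's bonds:
C1: 1C, 1H, 1F, 1Cl → 0 − 1 + 1 + 1 = +1
C2: 2C, 1H, 1F → 0 − 1 + 1 = 0
C3: 1C, 3H → 0 − 3 = -3
The most reduced carbon is C3 at -3.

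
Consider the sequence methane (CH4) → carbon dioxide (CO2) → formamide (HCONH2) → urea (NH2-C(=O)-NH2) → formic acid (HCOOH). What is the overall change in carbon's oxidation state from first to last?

+6

Carbon oxidation states along the series — methane: -4, carbon dioxide: +4, formamide: +2, urea: +4, formic acid: +2.
Net change = +2 − (-4) = +6.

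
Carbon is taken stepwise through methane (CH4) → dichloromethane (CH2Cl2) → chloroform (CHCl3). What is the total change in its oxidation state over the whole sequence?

Carbon oxidation states along the series — methane: -4, dichloromethane: 0, chloroform: +2.
Net change = +2 − (-4) = +6.

+6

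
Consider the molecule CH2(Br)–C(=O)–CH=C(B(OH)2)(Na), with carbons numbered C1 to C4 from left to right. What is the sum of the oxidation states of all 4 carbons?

-2

Tallying each carbon's bonds:
C1: 1C, 2H, 1Br → 0 − 2 + 1 = -1
C2: 2C, 2O → 0 + 2 = +2
C3: 3C, 1H → 0 − 1 = -1
C4: 2C, 1Na, 1B → 0 − 1 − 1 = -2
Sum = -1 + 2 − 1 − 2 = -2.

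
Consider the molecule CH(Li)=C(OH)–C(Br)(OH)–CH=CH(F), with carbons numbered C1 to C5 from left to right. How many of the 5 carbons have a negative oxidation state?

2

Tallying each carbon's bonds:
C1: 2C, 1H, 1Li → 0 − 1 − 1 = -2
C2: 3C, 1O → 0 + 1 = +1
C3: 2C, 1O, 1Br → 0 + 1 + 1 = +2
C4: 3C, 1H → 0 − 1 = -1
C5: 2C, 1H, 1F → 0 − 1 + 1 = 0
2 carbons (C1, C4) meet the condition.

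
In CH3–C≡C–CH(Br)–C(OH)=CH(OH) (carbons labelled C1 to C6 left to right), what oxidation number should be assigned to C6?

0

Assign +1 per bond to O/N/halogen, −1 per bond to H or an electropositive element, and 0 per bond to carbon.
C6 has a double bond to C (2×0 = 0), one bond to H (-1), one bond to O (+1).
Oxidation state = 0 − 1 + 1 = 0.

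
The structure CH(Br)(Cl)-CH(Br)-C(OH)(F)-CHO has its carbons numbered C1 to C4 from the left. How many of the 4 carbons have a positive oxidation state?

Assign +1 per bond to O/N/halogen, −1 per bond to H or an electropositive element, and 0 per bond to carbon. Tallying each carbon:
C1: 1C, 1H, 1Cl, 1Br → 0 − 1 + 1 + 1 = +1
C2: 2C, 1H, 1Br → 0 − 1 + 1 = 0
C3: 2C, 1O, 1F → 0 + 1 + 1 = +2
C4: 1C, 1H, 2O → 0 − 1 + 2 = +1
3 carbons (C1, C3, C4) meet the condition.

3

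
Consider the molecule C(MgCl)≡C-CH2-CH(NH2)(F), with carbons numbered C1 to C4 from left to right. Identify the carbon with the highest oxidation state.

C4

Each bond to a more electronegative atom (O, N, halogen) counts +1, each bond to a less electronegative atom (H, metal, B, Si) counts −1, and each C–C bond counts 0. Tallying each carbon:
C1: 3C, 1Mg → 0 − 1 = -1
C2: 4C → 0 = 0
C3: 2C, 2H → 0 − 2 = -2
C4: 1C, 1H, 1N, 1F → 0 − 1 + 1 + 1 = +1
The most oxidised carbon is C4 at +1.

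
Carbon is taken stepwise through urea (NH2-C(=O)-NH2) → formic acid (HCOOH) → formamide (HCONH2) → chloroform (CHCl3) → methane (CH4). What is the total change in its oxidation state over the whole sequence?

-8

Carbon oxidation states along the series — urea: +4, formic acid: +2, formamide: +2, chloroform: +2, methane: -4.
Net change = -4 − (+4) = -8.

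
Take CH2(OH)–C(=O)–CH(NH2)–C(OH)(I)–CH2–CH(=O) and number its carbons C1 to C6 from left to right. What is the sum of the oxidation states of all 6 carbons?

+2

Tallying each carbon's bonds:
C1: 1C, 2H, 1O → 0 − 2 + 1 = -1
C2: 2C, 2O → 0 + 2 = +2
C3: 2C, 1H, 1N → 0 − 1 + 1 = 0
C4: 2C, 1O, 1I → 0 + 1 + 1 = +2
C5: 2C, 2H → 0 − 2 = -2
C6: 1C, 1H, 2O → 0 − 1 + 2 = +1
Sum = -1 + 2 + 0 + 2 − 2 + 1 = +2.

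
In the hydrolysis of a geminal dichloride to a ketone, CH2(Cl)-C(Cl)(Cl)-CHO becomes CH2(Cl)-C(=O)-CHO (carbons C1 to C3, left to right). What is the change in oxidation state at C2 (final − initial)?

Before: C2 has 2 bonds to C, 2 bonds to Cl → oxidation state +2.
After: C2 has 2 bonds to C, 2 bonds to O → oxidation state +2.
Δ = +2 − (+2) = 0, so no net redox change at C2.

0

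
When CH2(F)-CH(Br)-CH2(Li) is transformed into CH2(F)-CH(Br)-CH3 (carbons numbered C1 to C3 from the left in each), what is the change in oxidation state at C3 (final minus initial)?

0

Before: C3 has 1 bond to C, 2 bonds to H, 1 bond to Li → oxidation state -3.
After: C3 has 1 bond to C, 3 bonds to H → oxidation state -3.
Δ = -3 − (-3) = 0, so no net redox change at C3.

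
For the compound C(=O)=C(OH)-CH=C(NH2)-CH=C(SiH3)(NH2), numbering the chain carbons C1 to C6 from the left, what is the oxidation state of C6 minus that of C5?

C6: 2C, 1N, 1Si → 0 + 1 − 1 = 0
C5: 3C, 1H → 0 − 1 = -1
Difference: 0 − (-1) = +1.

+1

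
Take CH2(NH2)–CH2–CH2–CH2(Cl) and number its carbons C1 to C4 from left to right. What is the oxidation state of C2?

C2 has one bond to C (0), one bond to C (0), one bond to H (-1), one bond to H (-1).
Oxidation state = 0 + 0 − 1 − 1 = -2.

-2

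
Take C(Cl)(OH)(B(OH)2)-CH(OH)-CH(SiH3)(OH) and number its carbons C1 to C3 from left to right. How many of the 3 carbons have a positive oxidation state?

Tallying each carbon's bonds:
C1: 1C, 1O, 1Cl, 1B → 0 + 1 + 1 − 1 = +1
C2: 2C, 1H, 1O → 0 − 1 + 1 = 0
C3: 1C, 1H, 1O, 1Si → 0 − 1 + 1 − 1 = -1
1 carbon (C1) meets the condition.

1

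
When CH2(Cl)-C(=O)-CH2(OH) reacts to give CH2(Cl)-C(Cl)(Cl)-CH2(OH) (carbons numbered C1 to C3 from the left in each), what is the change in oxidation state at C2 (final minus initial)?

Before: C2 has 2 bonds to C, 2 bonds to O → oxidation state +2.
After: C2 has 2 bonds to C, 2 bonds to Cl → oxidation state +2.
Δ = +2 − (+2) = 0, so no net redox change at C2.

0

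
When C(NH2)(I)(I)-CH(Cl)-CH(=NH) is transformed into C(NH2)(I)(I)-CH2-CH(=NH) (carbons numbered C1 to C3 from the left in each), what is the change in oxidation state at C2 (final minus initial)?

Before: C2 has 2 bonds to C, 1 bond to H, 1 bond to Cl → oxidation state 0.
After: C2 has 2 bonds to C, 2 bonds to H → oxidation state -2.
Δ = -2 − (0) = -2, so this is a reduction at C2.

-2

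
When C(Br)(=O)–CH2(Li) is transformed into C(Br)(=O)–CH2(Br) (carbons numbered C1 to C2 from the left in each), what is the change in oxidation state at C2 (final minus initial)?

Before: C2 has 1 bond to C, 2 bonds to H, 1 bond to Li → oxidation state -3.
After: C2 has 1 bond to C, 2 bonds to H, 1 bond to Br → oxidation state -1.
Δ = -1 − (-3) = +2, so this is an oxidation at C2.

+2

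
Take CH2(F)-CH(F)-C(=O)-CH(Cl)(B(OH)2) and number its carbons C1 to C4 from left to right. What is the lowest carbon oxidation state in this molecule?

-1

Tallying each carbon's bonds:
C1: 1C, 2H, 1F → 0 − 2 + 1 = -1
C2: 2C, 1H, 1F → 0 − 1 + 1 = 0
C3: 2C, 2O → 0 + 2 = +2
C4: 1C, 1H, 1Cl, 1B → 0 − 1 + 1 − 1 = -1
The lowest value is -1.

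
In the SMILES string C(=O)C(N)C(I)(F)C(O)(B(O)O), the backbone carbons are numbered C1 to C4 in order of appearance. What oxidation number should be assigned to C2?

Each bond to a more electronegative atom (O, N, halogen) counts +1, each bond to a less electronegative atom (H, metal, B, Si) counts −1, and each C–C bond counts 0.
C2 has one bond to C (0), one bond to C (0), one bond to N (+1), one bond to H (-1).
Oxidation state = 0 + 0 + 1 − 1 = 0.

0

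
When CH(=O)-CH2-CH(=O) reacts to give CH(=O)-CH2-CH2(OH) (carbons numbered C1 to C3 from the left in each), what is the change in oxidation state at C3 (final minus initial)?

-2

Before: C3 has 1 bond to C, 1 bond to H, 2 bonds to O → oxidation state +1.
After: C3 has 1 bond to C, 2 bonds to H, 1 bond to O → oxidation state -1.
Δ = -1 − (+1) = -2, so this is a reduction at C3.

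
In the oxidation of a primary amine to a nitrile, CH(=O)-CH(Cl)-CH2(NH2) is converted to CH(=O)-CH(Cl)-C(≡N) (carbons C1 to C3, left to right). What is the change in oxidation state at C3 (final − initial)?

+4

Before: C3 has 1 bond to C, 2 bonds to H, 1 bond to N → oxidation state -1.
After: C3 has 1 bond to C, 3 bonds to N → oxidation state +3.
Δ = +3 − (-1) = +4, so this is an oxidation at C3.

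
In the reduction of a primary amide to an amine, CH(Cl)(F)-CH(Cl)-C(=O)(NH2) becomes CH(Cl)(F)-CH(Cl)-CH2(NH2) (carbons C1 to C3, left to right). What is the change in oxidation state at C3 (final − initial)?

Before: C3 has 1 bond to C, 2 bonds to O, 1 bond to N → oxidation state +3.
After: C3 has 1 bond to C, 2 bonds to H, 1 bond to N → oxidation state -1.
Δ = -1 − (+3) = -4, so this is a reduction at C3.

-4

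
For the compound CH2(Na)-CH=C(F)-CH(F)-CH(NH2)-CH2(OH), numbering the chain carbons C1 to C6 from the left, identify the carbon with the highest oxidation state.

C3

Tallying each carbon's bonds:
C1: 1C, 2H, 1Na → 0 − 2 − 1 = -3
C2: 3C, 1H → 0 − 1 = -1
C3: 3C, 1F → 0 + 1 = +1
C4: 2C, 1H, 1F → 0 − 1 + 1 = 0
C5: 2C, 1H, 1N → 0 − 1 + 1 = 0
C6: 1C, 2H, 1O → 0 − 2 + 1 = -1
The most oxidised carbon is C3 at +1.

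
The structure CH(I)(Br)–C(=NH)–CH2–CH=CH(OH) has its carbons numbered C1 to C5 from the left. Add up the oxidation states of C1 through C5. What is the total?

Each bond to a more electronegative atom (O, N, halogen) counts +1, each bond to a less electronegative atom (H, metal, B, Si) counts −1, and each C–C bond counts 0. Tallying each carbon:
C1: 1C, 1H, 1Br, 1I → 0 − 1 + 1 + 1 = +1
C2: 2C, 2N → 0 + 2 = +2
C3: 2C, 2H → 0 − 2 = -2
C4: 3C, 1H → 0 − 1 = -1
C5: 2C, 1H, 1O → 0 − 1 + 1 = 0
Sum = +1 + 2 − 2 − 1 + 0 = 0.

0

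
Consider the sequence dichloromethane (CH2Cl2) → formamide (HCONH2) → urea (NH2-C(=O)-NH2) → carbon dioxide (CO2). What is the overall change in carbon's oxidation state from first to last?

Carbon oxidation states along the series — dichloromethane: 0, formamide: +2, urea: +4, carbon dioxide: +4.
Net change = +4 − (0) = +4.

+4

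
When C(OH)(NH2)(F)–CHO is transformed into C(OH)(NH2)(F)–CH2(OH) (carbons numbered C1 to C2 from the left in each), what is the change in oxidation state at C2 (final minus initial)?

Before: C2 has 1 bond to C, 1 bond to H, 2 bonds to O → oxidation state +1.
After: C2 has 1 bond to C, 2 bonds to H, 1 bond to O → oxidation state -1.
Δ = -1 − (+1) = -2, so this is a reduction at C2.

-2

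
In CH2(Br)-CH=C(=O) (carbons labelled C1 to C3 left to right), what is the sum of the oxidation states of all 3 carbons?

0

Assign +1 per bond to O/N/halogen, −1 per bond to H or an electropositive element, and 0 per bond to carbon. Tallying each carbon:
C1: 1C, 2H, 1Br → 0 − 2 + 1 = -1
C2: 3C, 1H → 0 − 1 = -1
C3: 2C, 2O → 0 + 2 = +2
Sum = -1 − 1 + 2 = 0.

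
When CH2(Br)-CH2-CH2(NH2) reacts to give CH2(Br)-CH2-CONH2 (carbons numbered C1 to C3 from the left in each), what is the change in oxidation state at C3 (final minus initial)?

+4

Before: C3 has 1 bond to C, 2 bonds to H, 1 bond to N → oxidation state -1.
After: C3 has 1 bond to C, 2 bonds to O, 1 bond to N → oxidation state +3.
Δ = +3 − (-1) = +4, so this is an oxidation at C3.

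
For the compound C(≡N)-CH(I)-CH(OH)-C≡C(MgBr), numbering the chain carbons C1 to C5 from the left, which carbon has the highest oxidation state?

Bonds to more-electronegative neighbours contribute +1 each, bonds to H or metals contribute −1 each, and C–C bonds contribute 0. Tallying each carbon:
C1: 1C, 3N → 0 + 3 = +3
C2: 2C, 1H, 1I → 0 − 1 + 1 = 0
C3: 2C, 1H, 1O → 0 − 1 + 1 = 0
C4: 4C → 0 = 0
C5: 3C, 1Mg → 0 − 1 = -1
The most oxidised carbon is C1 at +3.

C1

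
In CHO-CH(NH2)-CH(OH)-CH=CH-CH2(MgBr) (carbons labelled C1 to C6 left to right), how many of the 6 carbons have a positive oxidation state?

Each bond to a more electronegative atom (O, N, halogen) counts +1, each bond to a less electronegative atom (H, metal, B, Si) counts −1, and each C–C bond counts 0. Tallying each carbon:
C1: 1C, 1H, 2O → 0 − 1 + 2 = +1
C2: 2C, 1H, 1N → 0 − 1 + 1 = 0
C3: 2C, 1H, 1O → 0 − 1 + 1 = 0
C4: 3C, 1H → 0 − 1 = -1
C5: 3C, 1H → 0 − 1 = -1
C6: 1C, 2H, 1Mg → 0 − 2 − 1 = -3
1 carbon (C1) meets the condition.

1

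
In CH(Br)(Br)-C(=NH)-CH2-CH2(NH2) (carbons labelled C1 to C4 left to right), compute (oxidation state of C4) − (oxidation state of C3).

C4: 1C, 2H, 1N → 0 − 2 + 1 = -1
C3: 2C, 2H → 0 − 2 = -2
Difference: -1 − (-2) = +1.

+1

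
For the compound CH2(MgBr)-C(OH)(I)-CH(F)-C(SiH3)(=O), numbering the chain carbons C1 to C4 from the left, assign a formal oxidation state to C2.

+2

C2 has one bond to C (0), one bond to C (0), one bond to O (+1), one bond to I (+1).
Oxidation state = 0 + 0 + 1 + 1 = +2.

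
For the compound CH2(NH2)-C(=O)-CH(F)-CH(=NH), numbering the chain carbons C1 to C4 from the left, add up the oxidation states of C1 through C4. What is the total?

Tallying each carbon's bonds:
C1: 1C, 2H, 1N → 0 − 2 + 1 = -1
C2: 2C, 2O → 0 + 2 = +2
C3: 2C, 1H, 1F → 0 − 1 + 1 = 0
C4: 1C, 1H, 2N → 0 − 1 + 2 = +1
Sum = -1 + 2 + 0 + 1 = +2.

+2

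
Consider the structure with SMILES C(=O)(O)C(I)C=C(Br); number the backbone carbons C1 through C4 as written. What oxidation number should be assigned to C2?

0

C2 has one bond to C (0), one bond to C (0), one bond to H (-1), one bond to I (+1).
Oxidation state = 0 + 0 − 1 + 1 = 0.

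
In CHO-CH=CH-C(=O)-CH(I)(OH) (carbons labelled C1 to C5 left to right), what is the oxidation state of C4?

+2

Assign +1 per bond to O/N/halogen, −1 per bond to H or an electropositive element, and 0 per bond to carbon.
C4 has one bond to C (0), one bond to C (0), a double bond to O (2×+1 = +2).
Oxidation state = 0 + 0 + 2 = +2.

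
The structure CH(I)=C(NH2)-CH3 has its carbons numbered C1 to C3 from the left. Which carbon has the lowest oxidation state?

C3

Tallying each carbon's bonds:
C1: 2C, 1H, 1I → 0 − 1 + 1 = 0
C2: 3C, 1N → 0 + 1 = +1
C3: 1C, 3H → 0 − 3 = -3
The most reduced carbon is C3 at -3.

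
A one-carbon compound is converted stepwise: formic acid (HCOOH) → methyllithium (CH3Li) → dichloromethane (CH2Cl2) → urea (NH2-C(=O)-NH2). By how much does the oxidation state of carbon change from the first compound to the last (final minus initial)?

+2

Carbon oxidation states along the series — formic acid: +2, methyllithium: -4, dichloromethane: 0, urea: +4.
Net change = +4 − (+2) = +2.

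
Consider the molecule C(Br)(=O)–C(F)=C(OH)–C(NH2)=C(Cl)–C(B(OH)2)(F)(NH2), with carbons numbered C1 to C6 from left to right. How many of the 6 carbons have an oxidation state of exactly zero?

0

Tallying each carbon's bonds:
C1: 1C, 2O, 1Br → 0 + 2 + 1 = +3
C2: 3C, 1F → 0 + 1 = +1
C3: 3C, 1O → 0 + 1 = +1
C4: 3C, 1N → 0 + 1 = +1
C5: 3C, 1Cl → 0 + 1 = +1
C6: 1C, 1N, 1F, 1B → 0 + 1 + 1 − 1 = +1
0 carbons meet the condition.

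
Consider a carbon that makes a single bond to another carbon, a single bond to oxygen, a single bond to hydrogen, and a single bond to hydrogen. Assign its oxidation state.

-1

Each bond to a more electronegative atom (O, N, halogen) counts +1, each bond to a less electronegative atom (H, metal, B, Si) counts −1, and each C–C bond counts 0.
The carbon has one bond to C (0), one bond to H (-1), one bond to H (-1), one bond to O (+1).
Oxidation state = 0 − 1 − 1 + 1 = -1.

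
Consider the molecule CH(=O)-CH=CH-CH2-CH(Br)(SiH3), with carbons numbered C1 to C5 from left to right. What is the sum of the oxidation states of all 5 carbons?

-4

Tallying each carbon's bonds:
C1: 1C, 1H, 2O → 0 − 1 + 2 = +1
C2: 3C, 1H → 0 − 1 = -1
C3: 3C, 1H → 0 − 1 = -1
C4: 2C, 2H → 0 − 2 = -2
C5: 1C, 1H, 1Br, 1Si → 0 − 1 + 1 − 1 = -1
Sum = +1 − 1 − 1 − 2 − 1 = -4.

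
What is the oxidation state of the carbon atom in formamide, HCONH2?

Assign +1 per bond to O/N/halogen, −1 per bond to H or an electropositive element, and 0 per bond to carbon.
The carbon has one bond to H (-1), a double bond to O (2×+1 = +2), one bond to N (+1).
Oxidation state = -1 + 2 + 1 = +2.

+2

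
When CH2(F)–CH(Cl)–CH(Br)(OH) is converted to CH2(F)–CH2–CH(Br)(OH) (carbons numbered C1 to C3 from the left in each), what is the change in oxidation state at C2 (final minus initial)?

-2

Before: C2 has 2 bonds to C, 1 bond to H, 1 bond to Cl → oxidation state 0.
After: C2 has 2 bonds to C, 2 bonds to H → oxidation state -2.
Δ = -2 − (0) = -2, so this is a reduction at C2.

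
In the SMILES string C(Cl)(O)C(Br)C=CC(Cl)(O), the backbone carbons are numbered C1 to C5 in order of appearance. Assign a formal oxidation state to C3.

-1

Assign +1 per bond to O/N/halogen, −1 per bond to H or an electropositive element, and 0 per bond to carbon.
C3 has one bond to C (0), a double bond to C (2×0 = 0), one bond to H (-1).
Oxidation state = 0 + 0 − 1 = -1.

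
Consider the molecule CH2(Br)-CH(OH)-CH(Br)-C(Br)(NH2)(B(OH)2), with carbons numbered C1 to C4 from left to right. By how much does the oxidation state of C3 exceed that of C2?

C3: 2C, 1H, 1Br → 0 − 1 + 1 = 0
C2: 2C, 1H, 1O → 0 − 1 + 1 = 0
Difference: 0 − (0) = 0.

0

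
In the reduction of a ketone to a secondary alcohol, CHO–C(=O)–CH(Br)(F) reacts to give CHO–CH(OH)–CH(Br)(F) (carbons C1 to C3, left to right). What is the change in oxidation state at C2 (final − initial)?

-2

Before: C2 has 2 bonds to C, 2 bonds to O → oxidation state +2.
After: C2 has 2 bonds to C, 1 bond to H, 1 bond to O → oxidation state 0.
Δ = 0 − (+2) = -2, so this is a reduction at C2.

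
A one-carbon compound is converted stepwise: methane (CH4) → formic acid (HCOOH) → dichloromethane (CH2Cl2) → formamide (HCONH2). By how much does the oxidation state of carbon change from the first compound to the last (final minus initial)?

+6

Carbon oxidation states along the series — methane: -4, formic acid: +2, dichloromethane: 0, formamide: +2.
Net change = +2 − (-4) = +6.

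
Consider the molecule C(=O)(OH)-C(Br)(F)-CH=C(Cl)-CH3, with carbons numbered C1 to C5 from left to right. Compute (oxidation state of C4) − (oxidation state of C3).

C4: 3C, 1Cl → 0 + 1 = +1
C3: 3C, 1H → 0 − 1 = -1
Difference: +1 − (-1) = +2.

+2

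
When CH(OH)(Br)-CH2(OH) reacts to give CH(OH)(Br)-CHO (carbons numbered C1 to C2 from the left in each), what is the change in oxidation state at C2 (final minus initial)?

+2

Before: C2 has 1 bond to C, 2 bonds to H, 1 bond to O → oxidation state -1.
After: C2 has 1 bond to C, 1 bond to H, 2 bonds to O → oxidation state +1.
Δ = +1 − (-1) = +2, so this is an oxidation at C2.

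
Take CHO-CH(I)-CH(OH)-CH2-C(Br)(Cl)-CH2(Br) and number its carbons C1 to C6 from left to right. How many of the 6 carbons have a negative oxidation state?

Each bond to a more electronegative atom (O, N, halogen) counts +1, each bond to a less electronegative atom (H, metal, B, Si) counts −1, and each C–C bond counts 0. Tallying each carbon:
C1: 1C, 1H, 2O → 0 − 1 + 2 = +1
C2: 2C, 1H, 1I → 0 − 1 + 1 = 0
C3: 2C, 1H, 1O → 0 − 1 + 1 = 0
C4: 2C, 2H → 0 − 2 = -2
C5: 2C, 1Cl, 1Br → 0 + 1 + 1 = +2
C6: 1C, 2H, 1Br → 0 − 2 + 1 = -1
2 carbons (C4, C6) meet the condition.

2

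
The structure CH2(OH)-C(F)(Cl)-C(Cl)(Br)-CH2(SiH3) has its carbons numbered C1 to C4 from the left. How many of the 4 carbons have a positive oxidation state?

Bonds to more-electronegative neighbours contribute +1 each, bonds to H or metals contribute −1 each, and C–C bonds contribute 0. Tallying each carbon:
C1: 1C, 2H, 1O → 0 − 2 + 1 = -1
C2: 2C, 1F, 1Cl → 0 + 1 + 1 = +2
C3: 2C, 1Cl, 1Br → 0 + 1 + 1 = +2
C4: 1C, 2H, 1Si → 0 − 2 − 1 = -3
2 carbons (C2, C3) meet the condition.

2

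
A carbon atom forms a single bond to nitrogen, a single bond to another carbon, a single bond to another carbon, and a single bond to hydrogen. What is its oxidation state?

0

The carbon has one bond to C (0), one bond to C (0), one bond to N (+1), one bond to H (-1).
Oxidation state = 0 + 0 + 1 − 1 = 0.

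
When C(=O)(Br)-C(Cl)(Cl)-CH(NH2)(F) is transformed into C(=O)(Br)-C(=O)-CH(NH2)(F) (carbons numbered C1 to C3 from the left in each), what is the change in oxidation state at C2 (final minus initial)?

Before: C2 has 2 bonds to C, 2 bonds to Cl → oxidation state +2.
After: C2 has 2 bonds to C, 2 bonds to O → oxidation state +2.
Δ = +2 − (+2) = 0, so no net redox change at C2.

0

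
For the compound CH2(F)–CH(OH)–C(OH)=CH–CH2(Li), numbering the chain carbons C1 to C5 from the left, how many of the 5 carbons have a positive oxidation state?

Tallying each carbon's bonds:
C1: 1C, 2H, 1F → 0 − 2 + 1 = -1
C2: 2C, 1H, 1O → 0 − 1 + 1 = 0
C3: 3C, 1O → 0 + 1 = +1
C4: 3C, 1H → 0 − 1 = -1
C5: 1C, 2H, 1Li → 0 − 2 − 1 = -3
1 carbon (C3) meets the condition.

1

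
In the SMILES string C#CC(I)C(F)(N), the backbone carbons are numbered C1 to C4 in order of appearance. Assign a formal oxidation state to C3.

Count +1 for every bond to an atom more electronegative than carbon and −1 for every bond to one less electronegative; C–C bonds are 0.
C3 has one bond to C (0), one bond to C (0), one bond to H (-1), one bond to I (+1).
Oxidation state = 0 + 0 − 1 + 1 = 0.

0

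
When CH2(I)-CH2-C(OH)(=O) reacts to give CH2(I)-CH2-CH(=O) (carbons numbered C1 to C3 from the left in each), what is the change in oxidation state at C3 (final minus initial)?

Before: C3 has 1 bond to C, 3 bonds to O → oxidation state +3.
After: C3 has 1 bond to C, 1 bond to H, 2 bonds to O → oxidation state +1.
Δ = +1 − (+3) = -2, so this is a reduction at C3.

-2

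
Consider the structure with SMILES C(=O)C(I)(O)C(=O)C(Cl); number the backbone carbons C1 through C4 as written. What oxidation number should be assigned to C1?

+1

Each bond to a more electronegative atom (O, N, halogen) counts +1, each bond to a less electronegative atom (H, metal, B, Si) counts −1, and each C–C bond counts 0.
C1 has one bond to C (0), one bond to H (-1), a double bond to O (2×+1 = +2).
Oxidation state = 0 − 1 + 2 = +1.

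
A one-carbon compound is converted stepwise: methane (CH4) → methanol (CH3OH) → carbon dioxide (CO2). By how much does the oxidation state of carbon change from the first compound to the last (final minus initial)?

Carbon oxidation states along the series — methane: -4, methanol: -2, carbon dioxide: +4.
Net change = +4 − (-4) = +8.

+8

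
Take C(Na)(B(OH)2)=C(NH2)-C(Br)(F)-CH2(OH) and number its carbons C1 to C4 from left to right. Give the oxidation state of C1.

Assign +1 per bond to O/N/halogen, −1 per bond to H or an electropositive element, and 0 per bond to carbon.
C1 has a double bond to C (2×0 = 0), one bond to Na (-1), one bond to B (-1).
Oxidation state = 0 − 1 − 1 = -2.

-2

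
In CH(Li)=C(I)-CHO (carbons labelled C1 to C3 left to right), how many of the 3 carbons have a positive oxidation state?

2

Assign +1 per bond to O/N/halogen, −1 per bond to H or an electropositive element, and 0 per bond to carbon. Tallying each carbon:
C1: 2C, 1H, 1Li → 0 − 1 − 1 = -2
C2: 3C, 1I → 0 + 1 = +1
C3: 1C, 1H, 2O → 0 − 1 + 2 = +1
2 carbons (C2, C3) meet the condition.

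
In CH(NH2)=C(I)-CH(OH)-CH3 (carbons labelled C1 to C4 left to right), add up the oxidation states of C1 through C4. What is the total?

-2

Tallying each carbon's bonds:
C1: 2C, 1H, 1N → 0 − 1 + 1 = 0
C2: 3C, 1I → 0 + 1 = +1
C3: 2C, 1H, 1O → 0 − 1 + 1 = 0
C4: 1C, 3H → 0 − 3 = -3
Sum = 0 + 1 + 0 − 3 = -2.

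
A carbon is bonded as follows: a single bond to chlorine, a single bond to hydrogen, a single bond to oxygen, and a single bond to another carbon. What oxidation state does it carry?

Each bond to a more electronegative atom (O, N, halogen) counts +1, each bond to a less electronegative atom (H, metal, B, Si) counts −1, and each C–C bond counts 0.
The carbon has one bond to C (0), one bond to H (-1), one bond to O (+1), one bond to Cl (+1).
Oxidation state = 0 − 1 + 1 + 1 = +1.

+1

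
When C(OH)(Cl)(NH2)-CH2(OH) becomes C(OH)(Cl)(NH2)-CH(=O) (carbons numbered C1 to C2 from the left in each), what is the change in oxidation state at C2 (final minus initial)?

Before: C2 has 1 bond to C, 2 bonds to H, 1 bond to O → oxidation state -1.
After: C2 has 1 bond to C, 1 bond to H, 2 bonds to O → oxidation state +1.
Δ = +1 − (-1) = +2, so this is an oxidation at C2.

+2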